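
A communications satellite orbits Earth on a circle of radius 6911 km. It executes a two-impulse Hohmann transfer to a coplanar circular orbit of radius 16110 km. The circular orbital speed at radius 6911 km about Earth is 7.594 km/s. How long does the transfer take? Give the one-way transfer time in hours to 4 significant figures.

t = 1.707 hours

From the circular-orbit relation v² = μ/r at r = 6911 km: μ = v²r = (7.594)² × 6911 = 3.98549×10^5 km³/s².
Semi-major axis of the transfer orbit: a_t = (6911 + 16110)/2 = 11510.5 km.
Half the transfer-orbit period gives t = π√(a_t³/μ) = 6145 s.
Converting: 6145 s ÷ 3600 s/hour = 1.707 hours.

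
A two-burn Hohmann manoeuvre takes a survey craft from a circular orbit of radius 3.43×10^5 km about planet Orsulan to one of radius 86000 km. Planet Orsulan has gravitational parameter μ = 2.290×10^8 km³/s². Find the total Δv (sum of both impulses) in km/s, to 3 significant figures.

The Hohmann ellipse has a_t = (r₁ + r₂)/2 = 2.145×10^5 km.
At r₁ the circular-orbit speed is v₁ = √(μ/r₁) = 25.839 km/s.
Transfer-orbit speed at r₁ (v² = μ(2/r − 1/a)): v_a = √[μ(2/r₁ − 1/a_t)] = 16.361 km/s.
First burn Δv₁ = |v_a − v₁| = 9.478 km/s.
At r₂, v₂ = √(μ/r₂) = 51.60 km/s.
Transfer-orbit speed at r₂: v_p = √[μ(2/r₂ − 1/a_t)] = 65.25 km/s.
Second burn Δv₂ = |v₂ − v_p| = 13.65 km/s.
Total Δv = Δv₁ + Δv₂ = 23.13 km/s.

Δv = 23.1 km/s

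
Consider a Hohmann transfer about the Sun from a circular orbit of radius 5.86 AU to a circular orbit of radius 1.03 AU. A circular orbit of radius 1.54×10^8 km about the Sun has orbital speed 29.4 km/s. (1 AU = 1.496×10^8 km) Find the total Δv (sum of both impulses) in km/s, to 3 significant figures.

From the circular-orbit relation v² = μ/r at r = 1.54×10^8 km: μ = v²r = (29.4)² × 1.54×10^8 = 1.33111×10^11 km³/s².
In km: r₁ = 5.86 × 1.496×10^8 = 8.76656×10^8 km; r₂ = 1.03 × 1.496×10^8 = 1.54088×10^8 km.
Transfer-ellipse semi-major axis a_t = (r₁ + r₂)/2 = (8.76656×10^8 + 1.54088×10^8)/2 = 5.15372×10^8 km.
Circular speed at r₁: v₁ = √(μ/r₁) = √(1.33111×10^11/8.76656×10^8) = 12.3223 km/s.
Transfer-orbit speed at r₁ (vis-viva equation): v_a = √[μ(2/r₁ − 1/a_t)] = 6.73778 km/s.
First burn Δv₁ = |v_a − v₁| = 5.585 km/s.
At r₂, v₂ = √(μ/r₂) = 29.3916 km/s.
Transfer-orbit speed at r₂: v_p = √[μ(2/r₂ − 1/a_t)] = 38.3334 km/s.
Second burn Δv₂ = |v₂ − v_p| = 8.942 km/s.
Δv = Δv₁ + Δv₂ = 5.585 + 8.942 = 14.53 km/s.

Δv = 14.5 km/s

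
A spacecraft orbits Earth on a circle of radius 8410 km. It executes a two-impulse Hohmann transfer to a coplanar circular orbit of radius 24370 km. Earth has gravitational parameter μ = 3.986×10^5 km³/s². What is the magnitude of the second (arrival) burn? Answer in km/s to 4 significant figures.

Semi-major axis of the transfer orbit: a_t = (8410 + 24370)/2 = 16390 km.
Circular speed at r = 24370 km: v_c = √(μ/r) = 4.044 km/s.
Vis-viva on the transfer ellipse at r = 24370 km gives v_t = √[μ(2/r − 1/a_t)] = 2.897 km/s.
Δv₂ = |v_t − v_c| = |2.897 − 4.044| = 1.147 km/s.

Δv₂ = 1.147 km/s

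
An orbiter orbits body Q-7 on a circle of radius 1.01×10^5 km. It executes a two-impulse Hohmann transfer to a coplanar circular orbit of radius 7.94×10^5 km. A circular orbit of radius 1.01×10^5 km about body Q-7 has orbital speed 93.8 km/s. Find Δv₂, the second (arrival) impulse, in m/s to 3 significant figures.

Δv₂ = 17600 m/s

From the circular-orbit relation v² = μ/r at r = 1.01×10^5 km: μ = v²r = (93.8)² × 1.01×10^5 = 8.88642×10^8 km³/s².
Semi-major axis of the transfer orbit: a_t = (1.010×10^5 + 7.940×10^5)/2 = 4.475×10^5 km.
On the circular orbit at r = 7.940×10^5 km, v_c = √(μ/r) = 33.45 km/s.
Vis-viva on the transfer ellipse at r = 7.940×10^5 km gives v_t = √[μ(2/r − 1/a_t)] = 15.89 km/s.
Δv₂ = |v_t − v_c| = |15.89 − 33.45| = 17.56 km/s.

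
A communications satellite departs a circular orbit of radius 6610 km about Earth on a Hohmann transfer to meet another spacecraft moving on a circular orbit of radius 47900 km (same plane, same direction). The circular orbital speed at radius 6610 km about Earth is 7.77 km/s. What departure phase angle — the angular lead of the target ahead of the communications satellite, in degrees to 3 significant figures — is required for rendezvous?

φ = 103°

From the circular-orbit relation v² = μ/r at r = 6610 km: μ = v²r = (7.77)² × 6610 = 3.99065×10^5 km³/s².
Semi-major axis of the transfer orbit: a_t = (6610 + 47900)/2 = 27255 km.
Transfer time t = π√(a_t³/μ) = 22377 s.
The target's mean motion on its circular orbit is ω₂ = √(μ/r₂³) = 6.0259×10^-5 rad/s.
Angle swept by the target during transfer: ω₂·t = 1.3484 rad = 77.26°.
Arrival is 180° from departure on the ellipse, so φ = 180° − 77.26° = 103°.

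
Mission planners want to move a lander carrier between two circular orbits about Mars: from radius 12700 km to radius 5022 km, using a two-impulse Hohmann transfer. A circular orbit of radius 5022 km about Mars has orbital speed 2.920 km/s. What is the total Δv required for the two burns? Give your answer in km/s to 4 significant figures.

Δv = 1.030 km/s

From the circular-orbit relation v² = μ/r at r = 5022 km: μ = v²r = (2.920)² × 5022 = 42819.6 km³/s².
Transfer-ellipse semi-major axis a_t = (r₁ + r₂)/2 = (12700 + 5022)/2 = 8861 km.
Circular speed at r₁: v₁ = √(μ/r₁) = √(42819.6/12700) = 1.8362 km/s.
Transfer-orbit speed at r₁ (vis-viva equation): v_a = √[μ(2/r₁ − 1/a_t)] = 1.3823 km/s.
First burn Δv₁ = |v_a − v₁| = 0.4539 km/s.
At r₂, v₂ = √(μ/r₂) = 2.9200 km/s.
Transfer-orbit speed at r₂: v_p = √[μ(2/r₂ − 1/a_t)] = 3.4958 km/s.
Second burn Δv₂ = |v₂ − v_p| = 0.5758 km/s.
Δv = Δv₁ + Δv₂ = 0.4539 + 0.5758 = 1.030 km/s.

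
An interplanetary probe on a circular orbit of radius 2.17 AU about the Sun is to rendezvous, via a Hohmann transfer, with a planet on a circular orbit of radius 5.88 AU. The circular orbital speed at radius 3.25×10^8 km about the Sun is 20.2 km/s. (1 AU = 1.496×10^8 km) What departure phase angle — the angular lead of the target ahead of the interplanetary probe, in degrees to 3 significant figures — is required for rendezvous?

φ = 78.1°

From the circular-orbit relation v² = μ/r at r = 3.25×10^8 km: μ = v²r = (20.2)² × 3.25×10^8 = 1.32613×10^11 km³/s².
In km: r₁ = 2.17 × 1.496×10^8 = 3.24632×10^8 km; r₂ = 5.88 × 1.496×10^8 = 8.79648×10^8 km.
Transfer-ellipse semi-major axis a_t = (r₁ + r₂)/2 = (3.24632×10^8 + 8.79648×10^8)/2 = 6.0214×10^8 km.
The half-period of the transfer ellipse is t = π√(a_t³/μ) = 1.2747×10^8 s.
The target's mean motion on its circular orbit is ω₂ = √(μ/r₂³) = 1.3958×10^-8 rad/s.
Angle swept by the target during transfer: ω₂·t = 1.779 rad = 101.9°.
The interplanetary probe traverses 180° on the transfer ellipse, so the target must lead by 180° − 101.9° = 78.1°.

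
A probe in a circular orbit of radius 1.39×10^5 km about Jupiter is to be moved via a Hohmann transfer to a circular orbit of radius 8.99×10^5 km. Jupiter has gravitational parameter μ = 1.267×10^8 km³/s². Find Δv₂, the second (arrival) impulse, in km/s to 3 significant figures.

Δv₂ = 5.73 km/s

Semi-major axis of the transfer orbit: a_t = (1.390×10^5 + 8.990×10^5)/2 = 5.190×10^5 km.
On the circular orbit at r = 8.990×10^5 km, v_c = √(μ/r) = 11.872 km/s.
Vis-viva on the transfer ellipse at r = 8.990×10^5 km gives v_t = √[μ(2/r − 1/a_t)] = 6.1437 km/s.
Δv₂ = |v_t − v_c| = |6.1437 − 11.872| = 5.728 km/s.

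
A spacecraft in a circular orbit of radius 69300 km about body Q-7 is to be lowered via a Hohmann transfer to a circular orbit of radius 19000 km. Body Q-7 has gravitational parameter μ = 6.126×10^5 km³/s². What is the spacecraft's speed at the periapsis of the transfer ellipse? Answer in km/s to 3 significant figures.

The Hohmann ellipse has a_t = (r₁ + r₂)/2 = 44150 km.
The periapsis of the transfer ellipse is at r = 19000 km.
Vis-viva: v = √[μ(2/r − 1/a_t)] = √[6.126×10^5 × (2/19000 − 1/44150)] = 7.114 km/s.

v = 7.11 km/s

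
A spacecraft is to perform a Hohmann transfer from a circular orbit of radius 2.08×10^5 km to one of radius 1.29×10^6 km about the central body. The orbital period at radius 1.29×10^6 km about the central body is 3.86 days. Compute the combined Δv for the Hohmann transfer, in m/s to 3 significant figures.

From Kepler's third law T² = 4π²r³/μ at r = 1.29×10^6 km, T = 3.86 days = 3.86 × 86400 s = 3.33504×10^5 s: μ = 4π²r³/T² = 7.61951×10^8 km³/s².
Semi-major axis of the transfer orbit: a_t = (2.080×10^5 + 1.290×10^6)/2 = 7.490×10^5 km.
At r₁ the circular-orbit speed is v₁ = √(μ/r₁) = 60.5246 km/s.
Transfer-orbit speed at r₁ (vis-viva): v_p = √[μ(2/r₁ − 1/a_t)] = 79.4302 km/s.
First burn Δv₁ = |v_p − v₁| = 18.906 km/s.
Circular speed at r₂: v₂ = √(μ/r₂) = 24.303 km/s.
Transfer-orbit speed at r₂: v_a = √[μ(2/r₂ − 1/a_t)] = 12.807 km/s.
Second burn Δv₂ = |v₂ − v_a| = 11.496 km/s.
Δv = Δv₁ + Δv₂ = 18.906 + 11.496 = 30.40 km/s.

Δv = 30400 m/s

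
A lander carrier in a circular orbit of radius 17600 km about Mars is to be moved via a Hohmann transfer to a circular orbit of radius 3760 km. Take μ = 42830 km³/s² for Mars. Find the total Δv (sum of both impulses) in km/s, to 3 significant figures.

Semi-major axis of the transfer orbit: a_t = (17600 + 3760)/2 = 10680 km.
At r₁ the circular-orbit speed is v₁ = √(μ/r₁) = 1.560 km/s.
Transfer-orbit speed at r₁ (vis-viva): v_a = √[μ(2/r₁ − 1/a_t)] = 0.9256 km/s.
First burn Δv₁ = |v_a − v₁| = 0.6344 km/s.
Circular speed at r₂: v₂ = √(μ/r₂) = 3.3750 km/s.
Transfer-orbit speed at r₂: v_p = √[μ(2/r₂ − 1/a_t)] = 4.3326 km/s.
Second burn Δv₂ = |v₂ − v_p| = 0.9576 km/s.
Δv = Δv₁ + Δv₂ = 0.6344 + 0.9576 = 1.592 km/s.

Δv = 1.59 km/s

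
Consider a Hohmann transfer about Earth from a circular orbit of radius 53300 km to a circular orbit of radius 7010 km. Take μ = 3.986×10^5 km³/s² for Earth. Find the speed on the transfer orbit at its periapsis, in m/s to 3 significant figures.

The Hohmann ellipse has a_t = (r₁ + r₂)/2 = 30155 km.
The periapsis of the transfer ellipse is at r = 7010 km.
Applying v² = μ(2/r − 1/a_t): v = 10.03 km/s.

v = 10000 m/s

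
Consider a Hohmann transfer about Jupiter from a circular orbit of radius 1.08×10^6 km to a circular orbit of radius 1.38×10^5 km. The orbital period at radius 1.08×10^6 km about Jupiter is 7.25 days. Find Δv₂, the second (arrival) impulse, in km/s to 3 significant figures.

Δv₂ = 10.1 km/s

From Kepler's third law T² = 4π²r³/μ at r = 1.08×10^6 km, T = 7.25 days = 7.25 × 86400 s = 6.264×10^5 s: μ = 4π²r³/T² = 1.26744×10^8 km³/s².
Semi-major axis of the transfer orbit: a_t = (1.080×10^6 + 1.380×10^5)/2 = 6.090×10^5 km.
Circular speed at r = 1.380×10^5 km: v_c = √(μ/r) = 30.31 km/s.
Vis-viva on the transfer ellipse at r = 1.380×10^5 km gives v_t = √[μ(2/r − 1/a_t)] = 40.36 km/s.
Δv₂ = |v_t − v_c| = |40.36 − 30.31| = 10.05 km/s.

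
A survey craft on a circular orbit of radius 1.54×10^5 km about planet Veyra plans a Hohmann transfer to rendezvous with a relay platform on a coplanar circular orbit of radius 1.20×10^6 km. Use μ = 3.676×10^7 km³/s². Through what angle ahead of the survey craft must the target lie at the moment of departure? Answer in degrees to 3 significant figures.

φ = 104°

Transfer-ellipse semi-major axis a_t = (r₁ + r₂)/2 = (1.540×10^5 + 1.200×10^6)/2 = 6.770×10^5 km.
Transfer time t = π√(a_t³/μ) = 2.88632×10^5 s.
The target's mean motion on its circular orbit is ω₂ = √(μ/r₂³) = 4.61228×10^-6 rad/s.
Angle swept by the target during transfer: ω₂·t = 1.3313 rad = 76.28°.
The survey craft traverses 180° on the transfer ellipse, so the target must lead by 180° − 76.28° = 104°.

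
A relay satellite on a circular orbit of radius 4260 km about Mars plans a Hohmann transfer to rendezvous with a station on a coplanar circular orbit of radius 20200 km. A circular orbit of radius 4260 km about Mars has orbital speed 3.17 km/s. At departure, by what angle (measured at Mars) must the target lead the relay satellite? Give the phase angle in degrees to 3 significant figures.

φ = 95.2°

From the circular-orbit relation v² = μ/r at r = 4260 km: μ = v²r = (3.17)² × 4260 = 42808.3 km³/s².
The Hohmann ellipse has a_t = (r₁ + r₂)/2 = 12230 km.
Transfer time t = π√(a_t³/μ) = 20540 s.
Target angular speed ω₂ = √(μ/r₂³) = 7.207×10^-5 rad/s.
Angle swept by the target during transfer: ω₂·t = 1.480 rad = 84.80°.
Arrival is 180° from departure on the ellipse, so φ = 180° − 84.80° = 95.2°.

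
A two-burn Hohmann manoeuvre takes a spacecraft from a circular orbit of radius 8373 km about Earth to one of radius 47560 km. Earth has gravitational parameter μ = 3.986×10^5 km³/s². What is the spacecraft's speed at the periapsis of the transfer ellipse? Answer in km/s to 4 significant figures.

Semi-major axis of the transfer orbit: a_t = (8373 + 47560)/2 = 27966.5 km.
At periapsis, r = 8373 km.
From the vis-viva equation, v = √[μ(2/r − 1/a_t)] = 8.998 km/s.

v = 8.998 km/s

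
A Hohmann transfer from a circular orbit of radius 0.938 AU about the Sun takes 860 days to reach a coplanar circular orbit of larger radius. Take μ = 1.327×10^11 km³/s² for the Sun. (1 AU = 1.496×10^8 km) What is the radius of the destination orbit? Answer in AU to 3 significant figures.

r₂ = 4.68 AU

In km: r₁ = 0.938 × 1.496×10^8 = 1.403248×10^8 km.
Transfer time t = 860 days = 7.4304×10^7 s, and t = π√(a_t³/μ).
So a_t = (μ t²/π²)^(1/3) = (1.327×10^11 × (7.4304×10^7)² / π²)^(1/3) = 4.2027×10^8 km.
Since a_t = (r₁ + r₂)/2, r₂ = 2a_t − r₁ = 2×4.2027×10^8 − 1.403248×10^8 = 7.002152×10^8 km.
In AU: r₂ = 7.002152×10^8 / 1.496×10^8 = 4.68 AU.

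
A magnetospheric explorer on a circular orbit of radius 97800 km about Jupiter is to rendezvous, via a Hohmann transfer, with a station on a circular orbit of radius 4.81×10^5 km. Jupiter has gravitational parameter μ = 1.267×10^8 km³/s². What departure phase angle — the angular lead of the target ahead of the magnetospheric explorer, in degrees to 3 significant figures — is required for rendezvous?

φ = 96.0°

Transfer-ellipse semi-major axis a_t = (r₁ + r₂)/2 = (97800 + 4.810×10^5)/2 = 2.894×10^5 km.
Transfer time t = π√(a_t³/μ) = 43450 s.
Target angular speed ω₂ = √(μ/r₂³) = 3.374×10^-5 rad/s.
Angle swept by the target during transfer: ω₂·t = 1.466 rad = 84.00°.
Arrival is 180° from departure on the ellipse, so φ = 180° − 84.00° = 96.0°.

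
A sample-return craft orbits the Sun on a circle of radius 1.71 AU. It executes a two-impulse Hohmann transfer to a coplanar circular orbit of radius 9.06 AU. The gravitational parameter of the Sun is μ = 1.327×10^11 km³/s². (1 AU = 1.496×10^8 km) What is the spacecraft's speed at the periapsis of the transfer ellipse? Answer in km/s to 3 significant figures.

In km: r₁ = 1.71 × 1.496×10^8 = 2.55816×10^8 km; r₂ = 9.06 × 1.496×10^8 = 1.355376×10^9 km.
Semi-major axis of the transfer orbit: a_t = (2.55816×10^8 + 1.355376×10^9)/2 = 8.05596×10^8 km.
The periapsis of the transfer ellipse is at r = 2.55816×10^8 km.
Vis-viva: v = √[μ(2/r − 1/a_t)] = √[1.327×10^11 × (2/2.55816×10^8 − 1/8.05596×10^8)] = 29.54 km/s.

v = 29.5 km/s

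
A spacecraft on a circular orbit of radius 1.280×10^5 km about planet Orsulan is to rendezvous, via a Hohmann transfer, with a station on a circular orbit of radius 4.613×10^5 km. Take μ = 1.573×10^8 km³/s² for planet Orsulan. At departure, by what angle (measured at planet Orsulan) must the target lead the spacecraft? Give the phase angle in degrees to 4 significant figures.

Semi-major axis of the transfer orbit: a_t = (1.280×10^5 + 4.613×10^5)/2 = 2.9465×10^5 km.
The half-period of the transfer ellipse is t = π√(a_t³/μ) = 40063 s.
Target angular speed ω₂ = √(μ/r₂³) = 4.0030×10^-5 rad/s.
Angle swept by the target during transfer: ω₂·t = 1.6037 rad = 91.89°.
Arrival is 180° from departure on the ellipse, so φ = 180° − 91.89° = 88.11°.

φ = 88.11°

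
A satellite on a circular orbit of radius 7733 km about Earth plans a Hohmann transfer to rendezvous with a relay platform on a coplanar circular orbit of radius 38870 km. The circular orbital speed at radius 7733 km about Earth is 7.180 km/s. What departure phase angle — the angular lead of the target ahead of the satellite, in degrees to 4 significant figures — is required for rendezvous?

φ = 96.45°

From the circular-orbit relation v² = μ/r at r = 7733 km: μ = v²r = (7.180)² × 7733 = 3.98655×10^5 km³/s².
The Hohmann ellipse has a_t = (r₁ + r₂)/2 = 23301.5 km.
The half-period of the transfer ellipse is t = π√(a_t³/μ) = 17698.1 s.
The target's mean motion on its circular orbit is ω₂ = √(μ/r₂³) = 8.23904×10^-5 rad/s.
Angle swept by the target during transfer: ω₂·t = 1.4582 rad = 83.55°.
The satellite traverses 180° on the transfer ellipse, so the target must lead by 180° − 83.55° = 96.45°.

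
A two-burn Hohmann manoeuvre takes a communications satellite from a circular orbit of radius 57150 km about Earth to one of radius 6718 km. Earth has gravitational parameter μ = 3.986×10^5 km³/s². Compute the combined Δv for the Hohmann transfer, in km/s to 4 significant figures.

Δv = 4.031 km/s

Semi-major axis of the transfer orbit: a_t = (57150 + 6718)/2 = 31934 km.
Circular speed at r₁: v₁ = √(μ/r₁) = √(3.986×10^5/57150) = 2.64095 km/s.
Transfer-orbit speed at r₁ (vis-viva equation): v_a = √[μ(2/r₁ − 1/a_t)] = 1.21131 km/s.
First burn Δv₁ = |v_a − v₁| = 1.4296 km/s.
At r₂, v₂ = √(μ/r₂) = 7.70280 km/s.
Transfer-orbit speed at r₂: v_p = √[μ(2/r₂ − 1/a_t)] = 10.3046 km/s.
Second burn Δv₂ = |v₂ − v_p| = 2.6018 km/s.
Total Δv = Δv₁ + Δv₂ = 4.031 km/s.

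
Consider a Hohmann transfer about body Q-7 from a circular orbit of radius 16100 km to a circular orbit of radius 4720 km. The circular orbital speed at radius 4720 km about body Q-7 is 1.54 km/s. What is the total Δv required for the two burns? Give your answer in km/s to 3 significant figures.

From the circular-orbit relation v² = μ/r at r = 4720 km: μ = v²r = (1.54)² × 4720 = 11194.0 km³/s².
Transfer-ellipse semi-major axis a_t = (r₁ + r₂)/2 = (16100 + 4720)/2 = 10410 km.
Circular speed at r₁: v₁ = √(μ/r₁) = √(11194.0/16100) = 0.8338324 km/s.
On the transfer ellipse at r₁, v² = μ(2/r − 1/a) gives v_a = √[μ(2/r₁ − 1/a_t)] = 0.5614672 km/s.
First burn Δv₁ = |v_a − v₁| = 0.27237 km/s.
At r₂, v₂ = √(μ/r₂) = 1.54000 km/s.
Transfer-orbit speed at r₂: v_p = √[μ(2/r₂ − 1/a_t)] = 1.91517 km/s.
Second burn Δv₂ = |v₂ − v_p| = 0.37517 km/s.
Total Δv = Δv₁ + Δv₂ = 0.6475 km/s.

Δv = 0.648 km/s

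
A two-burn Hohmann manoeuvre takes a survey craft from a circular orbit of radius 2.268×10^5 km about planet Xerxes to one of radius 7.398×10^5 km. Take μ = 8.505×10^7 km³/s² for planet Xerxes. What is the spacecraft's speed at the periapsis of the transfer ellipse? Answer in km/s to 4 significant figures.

Semi-major axis of the transfer orbit: a_t = (2.268×10^5 + 7.398×10^5)/2 = 4.833×10^5 km.
The periapsis of the transfer ellipse is at r = 2.268×10^5 km.
Applying v² = μ(2/r − 1/a_t): v = 23.96 km/s.

v = 23.96 km/s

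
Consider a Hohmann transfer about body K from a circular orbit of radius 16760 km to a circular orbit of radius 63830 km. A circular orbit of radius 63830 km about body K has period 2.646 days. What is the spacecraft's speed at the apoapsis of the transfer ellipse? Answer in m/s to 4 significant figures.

From Kepler's third law T² = 4π²r³/μ at r = 63830 km, T = 2.646 days = 2.646 × 86400 s = 2.286144×10^5 s: μ = 4π²r³/T² = 1.96439×10^5 km³/s².
Transfer-ellipse semi-major axis a_t = (r₁ + r₂)/2 = (16760 + 63830)/2 = 40295 km.
At apoapsis, r = 63830 km.
Applying v² = μ(2/r − 1/a_t): v = 1.131 km/s.

v = 1131 m/s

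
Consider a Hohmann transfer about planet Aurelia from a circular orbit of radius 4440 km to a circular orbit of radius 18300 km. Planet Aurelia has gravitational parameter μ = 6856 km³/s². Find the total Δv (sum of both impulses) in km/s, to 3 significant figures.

Semi-major axis of the transfer orbit: a_t = (4440 + 18300)/2 = 11370 km.
Circular speed at r₁: v₁ = √(μ/r₁) = √(6856/4440) = 1.24264 km/s.
On the transfer ellipse at r₁, vis-viva equation gives v_p = √[μ(2/r₁ − 1/a_t)] = 1.57648 km/s.
First burn Δv₁ = |v_p − v₁| = 0.3338 km/s.
At r₂, v₂ = √(μ/r₂) = 0.6121 km/s.
Transfer-orbit speed at r₂: v_a = √[μ(2/r₂ − 1/a_t)] = 0.3825 km/s.
Second burn Δv₂ = |v₂ − v_a| = 0.2296 km/s.
Total Δv = Δv₁ + Δv₂ = 0.5634 km/s.

Δv = 0.563 km/s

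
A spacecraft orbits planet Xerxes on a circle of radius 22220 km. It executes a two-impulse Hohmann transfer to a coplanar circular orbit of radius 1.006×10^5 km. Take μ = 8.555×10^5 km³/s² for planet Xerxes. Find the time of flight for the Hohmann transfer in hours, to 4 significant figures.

Semi-major axis of the transfer orbit: a_t = (22220 + 1.006×10^5)/2 = 61410 km.
Half the transfer-orbit period gives t = π√(a_t³/μ) = 51690 s.
Converting: 51690 s ÷ 3600 s/hour = 14.36 hours.

t = 14.36 hours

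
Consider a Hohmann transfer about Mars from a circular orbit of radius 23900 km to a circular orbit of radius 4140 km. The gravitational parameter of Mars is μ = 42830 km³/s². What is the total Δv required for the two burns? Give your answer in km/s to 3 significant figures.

The Hohmann ellipse has a_t = (r₁ + r₂)/2 = 14020 km.
Circular speed at r₁: v₁ = √(μ/r₁) = √(42830/23900) = 1.33867 km/s.
On the transfer ellipse at r₁, v² = μ(2/r − 1/a) gives v_a = √[μ(2/r₁ − 1/a_t)] = 0.727447 km/s.
First burn Δv₁ = |v_a − v₁| = 0.6112 km/s.
At r₂, v₂ = √(μ/r₂) = 3.2164 km/s.
Transfer-orbit speed at r₂: v_p = √[μ(2/r₂ − 1/a_t)] = 4.1995 km/s.
Second burn Δv₂ = |v₂ − v_p| = 0.9831 km/s.
Δv = Δv₁ + Δv₂ = 0.6112 + 0.9831 = 1.594 km/s.

Δv = 1.59 km/s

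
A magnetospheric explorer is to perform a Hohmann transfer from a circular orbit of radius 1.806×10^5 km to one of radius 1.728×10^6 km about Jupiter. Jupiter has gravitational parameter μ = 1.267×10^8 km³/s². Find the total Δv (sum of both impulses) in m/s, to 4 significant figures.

Semi-major axis of the transfer orbit: a_t = (1.806×10^5 + 1.728×10^6)/2 = 9.543×10^5 km.
Circular speed at r₁: v₁ = √(μ/r₁) = √(1.267×10^8/1.806×10^5) = 26.487 km/s.
On the transfer ellipse at r₁, v² = μ(2/r − 1/a) gives v_p = √[μ(2/r₁ − 1/a_t)] = 35.642 km/s.
First burn Δv₁ = |v_p − v₁| = 9.155 km/s.
At r₂, v₂ = √(μ/r₂) = 8.563 km/s.
Transfer-orbit speed at r₂: v_a = √[μ(2/r₂ − 1/a_t)] = 3.725 km/s.
Second burn Δv₂ = |v₂ − v_a| = 4.838 km/s.
Δv = Δv₁ + Δv₂ = 9.155 + 4.838 = 13.99 km/s.

Δv = 13990 m/s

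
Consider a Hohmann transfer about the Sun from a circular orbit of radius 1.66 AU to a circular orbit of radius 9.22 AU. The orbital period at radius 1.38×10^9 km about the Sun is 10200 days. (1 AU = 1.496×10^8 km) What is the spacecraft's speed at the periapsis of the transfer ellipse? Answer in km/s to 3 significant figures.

From Kepler's third law T² = 4π²r³/μ at r = 1.38×10^9 km, T = 10200 days = 10200 × 86400 s = 8.8128×10^8 s: μ = 4π²r³/T² = 1.33589×10^11 km³/s².
In km: r₁ = 1.66 × 1.496×10^8 = 2.48336×10^8 km; r₂ = 9.22 × 1.496×10^8 = 1.379312×10^9 km.
Transfer-ellipse semi-major axis a_t = (r₁ + r₂)/2 = (2.48336×10^8 + 1.379312×10^9)/2 = 8.13824×10^8 km.
The periapsis of the transfer ellipse is at r = 2.48336×10^8 km.
Applying v² = μ(2/r − 1/a_t): v = 30.19 km/s.

v = 30.2 km/s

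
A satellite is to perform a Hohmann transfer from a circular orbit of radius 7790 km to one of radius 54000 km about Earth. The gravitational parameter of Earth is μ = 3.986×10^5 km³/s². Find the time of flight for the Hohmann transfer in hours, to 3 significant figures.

Semi-major axis of the transfer orbit: a_t = (7790 + 54000)/2 = 30895 km.
Transfer time t = π√(a_t³/μ) = π√((30895)³ / 3.986×10^5) = 27020 s.
Converting: 27020 s ÷ 3600 s/hour = 7.51 hours.

t = 7.51 hours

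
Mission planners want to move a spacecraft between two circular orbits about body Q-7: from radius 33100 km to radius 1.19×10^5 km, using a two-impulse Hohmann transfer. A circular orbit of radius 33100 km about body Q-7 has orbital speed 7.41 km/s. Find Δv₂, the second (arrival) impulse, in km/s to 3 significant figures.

Δv₂ = 1.33 km/s

From the circular-orbit relation v² = μ/r at r = 33100 km: μ = v²r = (7.41)² × 33100 = 1.81746×10^6 km³/s².
Semi-major axis of the transfer orbit: a_t = (33100 + 1.190×10^5)/2 = 76050 km.
Circular speed at r = 1.190×10^5 km: v_c = √(μ/r) = 3.908 km/s.
Transfer-orbit speed at the same r (vis-viva, a = a_t): v_t = √[μ(2/r − 1/a_t)] = 2.578 km/s.
Δv₂ = |v_t − v_c| = |2.578 − 3.908| = 1.330 km/s.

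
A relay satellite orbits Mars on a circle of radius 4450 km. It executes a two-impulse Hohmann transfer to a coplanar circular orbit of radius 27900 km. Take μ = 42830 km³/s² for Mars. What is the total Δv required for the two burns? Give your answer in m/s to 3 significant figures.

Δv = 1560 m/s

Semi-major axis of the transfer orbit: a_t = (4450 + 27900)/2 = 16175 km.
Circular speed at r₁: v₁ = √(μ/r₁) = √(42830/4450) = 3.1024 km/s.
On the transfer ellipse at r₁, vis-viva equation gives v_p = √[μ(2/r₁ − 1/a_t)] = 4.0745 km/s.
First burn Δv₁ = |v_p − v₁| = 0.9721 km/s.
Circular speed at r₂: v₂ = √(μ/r₂) = 1.239 km/s.
Transfer-orbit speed at r₂: v_a = √[μ(2/r₂ − 1/a_t)] = 0.6499 km/s.
Second burn Δv₂ = |v₂ − v_a| = 0.5891 km/s.
Δv = Δv₁ + Δv₂ = 0.9721 + 0.5891 = 1.561 km/s.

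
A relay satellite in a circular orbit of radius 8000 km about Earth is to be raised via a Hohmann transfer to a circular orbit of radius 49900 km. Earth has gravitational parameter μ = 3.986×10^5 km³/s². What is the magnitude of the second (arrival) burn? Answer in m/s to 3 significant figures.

Δv₂ = 1340 m/s

Semi-major axis of the transfer orbit: a_t = (8000 + 49900)/2 = 28950 km.
On the circular orbit at r = 49900 km, v_c = √(μ/r) = 2.8263 km/s.
Vis-viva on the transfer ellipse at r = 49900 km gives v_t = √[μ(2/r − 1/a_t)] = 1.4857 km/s.
Δv₂ = |v_t − v_c| = |1.4857 − 2.8263| = 1.341 km/s.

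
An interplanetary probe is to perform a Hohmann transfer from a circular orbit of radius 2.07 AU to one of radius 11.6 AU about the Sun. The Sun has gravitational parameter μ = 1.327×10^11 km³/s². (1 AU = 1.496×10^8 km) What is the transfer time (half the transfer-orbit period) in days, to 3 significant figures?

t = 3260 days

In km: r₁ = 2.07 × 1.496×10^8 = 3.09672×10^8 km; r₂ = 11.6 × 1.496×10^8 = 1.73536×10^9 km.
The Hohmann ellipse has a_t = (r₁ + r₂)/2 = 1.022516×10^9 km.
Half the transfer-orbit period gives t = π√(a_t³/μ) = 2.820×10^8 s.
Converting: 2.820×10^8 s ÷ 86400 s/day = 3260 days.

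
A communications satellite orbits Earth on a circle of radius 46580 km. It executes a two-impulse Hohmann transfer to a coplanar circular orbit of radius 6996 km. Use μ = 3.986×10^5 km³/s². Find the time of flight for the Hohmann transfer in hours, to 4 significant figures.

t = 6.060 hours

Transfer-ellipse semi-major axis a_t = (r₁ + r₂)/2 = (46580 + 6996)/2 = 26788 km.
Transfer time t = π√(a_t³/μ) = π√((26788)³ / 3.986×10^5) = 21817 s.
Converting: 21817 s ÷ 3600 s/hour = 6.060 hours.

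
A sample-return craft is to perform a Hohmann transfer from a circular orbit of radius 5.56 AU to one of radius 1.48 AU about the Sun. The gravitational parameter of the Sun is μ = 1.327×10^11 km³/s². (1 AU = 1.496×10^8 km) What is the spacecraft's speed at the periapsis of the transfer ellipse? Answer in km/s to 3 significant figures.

In km: r₁ = 5.56 × 1.496×10^8 = 8.31776×10^8 km; r₂ = 1.48 × 1.496×10^8 = 2.21408×10^8 km.
The Hohmann ellipse has a_t = (r₁ + r₂)/2 = 5.26592×10^8 km.
The periapsis of the transfer ellipse is at r = 2.21408×10^8 km.
From the vis-viva equation, v = √[μ(2/r − 1/a_t)] = 30.77 km/s.

v = 30.8 km/s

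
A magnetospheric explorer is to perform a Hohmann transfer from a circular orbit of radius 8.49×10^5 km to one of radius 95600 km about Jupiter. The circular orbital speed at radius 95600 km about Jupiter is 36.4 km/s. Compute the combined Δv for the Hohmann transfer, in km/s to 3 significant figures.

From the circular-orbit relation v² = μ/r at r = 95600 km: μ = v²r = (36.4)² × 95600 = 1.26666×10^8 km³/s².
The Hohmann ellipse has a_t = (r₁ + r₂)/2 = 4.723×10^5 km.
Circular speed at r₁: v₁ = √(μ/r₁) = √(1.26666×10^8/8.490×10^5) = 12.2145 km/s.
Transfer-orbit speed at r₁ (vis-viva equation): v_a = √[μ(2/r₁ − 1/a_t)] = 5.49536 km/s.
First burn Δv₁ = |v_a − v₁| = 6.719 km/s.
Circular speed at r₂: v₂ = √(μ/r₂) = 36.40 km/s.
Transfer-orbit speed at r₂: v_p = √[μ(2/r₂ − 1/a_t)] = 48.80 km/s.
Second burn Δv₂ = |v₂ − v_p| = 12.40 km/s.
Δv = Δv₁ + Δv₂ = 6.719 + 12.40 = 19.12 km/s.

Δv = 19.1 km/s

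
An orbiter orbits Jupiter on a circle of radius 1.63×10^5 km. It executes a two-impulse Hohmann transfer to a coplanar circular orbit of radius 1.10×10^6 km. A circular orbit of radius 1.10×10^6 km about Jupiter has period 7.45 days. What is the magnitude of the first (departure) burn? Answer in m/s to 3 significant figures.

From Kepler's third law T² = 4π²r³/μ at r = 1.10×10^6 km, T = 7.45 days = 7.45 × 86400 s = 6.4368×10^5 s: μ = 4π²r³/T² = 1.26823×10^8 km³/s².
Semi-major axis of the transfer orbit: a_t = (1.630×10^5 + 1.100×10^6)/2 = 6.315×10^5 km.
On the circular orbit at r = 1.630×10^5 km, v_c = √(μ/r) = 27.89363 km/s.
Vis-viva on the transfer ellipse at r = 1.630×10^5 km gives v_t = √[μ(2/r − 1/a_t)] = 36.81415 km/s.
Δv₁ = |v_t − v_c| = |36.81415 − 27.89363| = 8.921 km/s.

Δv₁ = 8920 m/s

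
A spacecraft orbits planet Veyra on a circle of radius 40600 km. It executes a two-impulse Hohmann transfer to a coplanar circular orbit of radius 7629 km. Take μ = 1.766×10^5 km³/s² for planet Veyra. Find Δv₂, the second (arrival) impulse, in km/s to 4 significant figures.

Semi-major axis of the transfer orbit: a_t = (40600 + 7629)/2 = 24114.5 km.
On the circular orbit at r = 7629 km, v_c = √(μ/r) = 4.811 km/s.
Transfer-orbit speed at the same r (vis-viva, a = a_t): v_t = √[μ(2/r − 1/a_t)] = 6.243 km/s.
Δv₂ = |v_t − v_c| = |6.243 − 4.811| = 1.432 km/s.

Δv₂ = 1.432 km/s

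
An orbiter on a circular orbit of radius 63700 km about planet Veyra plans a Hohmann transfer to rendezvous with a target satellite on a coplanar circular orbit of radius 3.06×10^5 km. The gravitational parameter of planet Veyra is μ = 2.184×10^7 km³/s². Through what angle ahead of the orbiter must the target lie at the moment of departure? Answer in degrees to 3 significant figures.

Transfer-ellipse semi-major axis a_t = (r₁ + r₂)/2 = (63700 + 3.060×10^5)/2 = 1.8485×10^5 km.
The half-period of the transfer ellipse is t = π√(a_t³/μ) = 53430 s.
The target's mean motion on its circular orbit is ω₂ = √(μ/r₂³) = 2.761×10^-5 rad/s.
Angle swept by the target during transfer: ω₂·t = 1.475 rad = 84.51°.
Arrival is 180° from departure on the ellipse, so φ = 180° − 84.51° = 95.5°.

φ = 95.5°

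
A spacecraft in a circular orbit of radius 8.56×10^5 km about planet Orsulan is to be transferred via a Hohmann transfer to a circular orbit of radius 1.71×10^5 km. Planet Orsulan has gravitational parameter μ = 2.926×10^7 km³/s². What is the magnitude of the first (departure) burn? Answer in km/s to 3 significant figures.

Δv₁ = 2.47 km/s

Transfer-ellipse semi-major axis a_t = (r₁ + r₂)/2 = (8.560×10^5 + 1.710×10^5)/2 = 5.135×10^5 km.
On the circular orbit at r = 8.560×10^5 km, v_c = √(μ/r) = 5.847 km/s.
Transfer-orbit speed at the same r (vis-viva, a = a_t): v_t = √[μ(2/r − 1/a_t)] = 3.374 km/s.
Δv₁ = |v_t − v_c| = |3.374 − 5.847| = 2.473 km/s.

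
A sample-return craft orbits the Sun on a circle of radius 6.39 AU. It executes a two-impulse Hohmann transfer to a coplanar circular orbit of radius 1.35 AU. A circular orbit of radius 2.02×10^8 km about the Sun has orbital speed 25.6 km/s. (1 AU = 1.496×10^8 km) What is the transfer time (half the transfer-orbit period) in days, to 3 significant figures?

t = 1390 days

From the circular-orbit relation v² = μ/r at r = 2.02×10^8 km: μ = v²r = (25.6)² × 2.02×10^8 = 1.32383×10^11 km³/s².
In km: r₁ = 6.39 × 1.496×10^8 = 9.55944×10^8 km; r₂ = 1.35 × 1.496×10^8 = 2.0196×10^8 km.
The Hohmann ellipse has a_t = (r₁ + r₂)/2 = 5.78952×10^8 km.
Transfer time t = π√(a_t³/μ) = π√((5.78952×10^8)³ / 1.32383×10^11) = 1.203×10^8 s.
Converting: 1.203×10^8 s ÷ 86400 s/day = 1390 days.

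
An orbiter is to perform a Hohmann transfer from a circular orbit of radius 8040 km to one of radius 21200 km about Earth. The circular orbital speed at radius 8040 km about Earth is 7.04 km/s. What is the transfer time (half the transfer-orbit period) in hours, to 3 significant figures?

t = 2.44 hours

From the circular-orbit relation v² = μ/r at r = 8040 km: μ = v²r = (7.04)² × 8040 = 3.98475×10^5 km³/s².
Semi-major axis of the transfer orbit: a_t = (8040 + 21200)/2 = 14620 km.
Transfer time t = π√(a_t³/μ) = π√((14620)³ / 3.98475×10^5) = 8798 s.
Converting: 8798 s ÷ 3600 s/hour = 2.44 hours.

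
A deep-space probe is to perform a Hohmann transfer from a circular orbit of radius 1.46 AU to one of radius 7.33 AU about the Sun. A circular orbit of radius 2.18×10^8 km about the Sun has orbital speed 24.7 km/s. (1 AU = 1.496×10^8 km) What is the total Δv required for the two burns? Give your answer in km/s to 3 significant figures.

Δv = 11.9 km/s

From the circular-orbit relation v² = μ/r at r = 2.18×10^8 km: μ = v²r = (24.7)² × 2.18×10^8 = 1.33000×10^11 km³/s².
In km: r₁ = 1.46 × 1.496×10^8 = 2.18416×10^8 km; r₂ = 7.33 × 1.496×10^8 = 1.096568×10^9 km.
Transfer-ellipse semi-major axis a_t = (r₁ + r₂)/2 = (2.18416×10^8 + 1.096568×10^9)/2 = 6.57492×10^8 km.
Circular speed at r₁: v₁ = √(μ/r₁) = √(1.33000×10^11/2.18416×10^8) = 24.676 km/s.
On the transfer ellipse at r₁, vis-viva gives v_p = √[μ(2/r₁ − 1/a_t)] = 31.868 km/s.
First burn Δv₁ = |v_p − v₁| = 7.192 km/s.
Circular speed at r₂: v₂ = √(μ/r₂) = 11.01305 km/s.
Transfer-orbit speed at r₂: v_a = √[μ(2/r₂ − 1/a_t)] = 6.347525 km/s.
Second burn Δv₂ = |v₂ − v_a| = 4.666 km/s.
Total Δv = Δv₁ + Δv₂ = 11.86 km/s.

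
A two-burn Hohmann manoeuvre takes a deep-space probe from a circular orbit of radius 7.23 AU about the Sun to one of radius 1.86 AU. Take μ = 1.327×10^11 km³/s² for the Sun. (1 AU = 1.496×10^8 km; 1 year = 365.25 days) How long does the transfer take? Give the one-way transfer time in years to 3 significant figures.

In km: r₁ = 7.23 × 1.496×10^8 = 1.081608×10^9 km; r₂ = 1.86 × 1.496×10^8 = 2.78256×10^8 km.
The Hohmann ellipse has a_t = (r₁ + r₂)/2 = 6.79932×10^8 km.
Half the transfer-orbit period gives t = π√(a_t³/μ) = 1.529×10^8 s.
Converting: 1.529×10^8 s ÷ 3.15576×10^7 s/year (365.25 × 86400) = 4.85 years.

t = 4.85 years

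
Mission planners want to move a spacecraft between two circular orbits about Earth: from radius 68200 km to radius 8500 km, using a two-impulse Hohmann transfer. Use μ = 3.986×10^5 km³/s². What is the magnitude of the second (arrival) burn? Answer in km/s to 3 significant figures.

Transfer-ellipse semi-major axis a_t = (r₁ + r₂)/2 = (68200 + 8500)/2 = 38350 km.
Circular speed at r = 8500 km: v_c = √(μ/r) = 6.848 km/s.
Vis-viva on the transfer ellipse at r = 8500 km gives v_t = √[μ(2/r − 1/a_t)] = 9.132 km/s.
Δv₂ = |v_t − v_c| = |9.132 − 6.848| = 2.284 km/s.

Δv₂ = 2.28 km/s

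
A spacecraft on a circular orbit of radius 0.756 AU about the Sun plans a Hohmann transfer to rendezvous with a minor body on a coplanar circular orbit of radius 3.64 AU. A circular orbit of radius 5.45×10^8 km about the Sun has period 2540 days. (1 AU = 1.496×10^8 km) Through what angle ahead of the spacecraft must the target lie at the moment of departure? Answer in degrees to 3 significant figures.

From Kepler's third law T² = 4π²r³/μ at r = 5.45×10^8 km, T = 2540 days = 2540 × 86400 s = 2.19456×10^8 s: μ = 4π²r³/T² = 1.32695×10^11 km³/s².
In km: r₁ = 0.756 × 1.496×10^8 = 1.130976×10^8 km; r₂ = 3.64 × 1.496×10^8 = 5.44544×10^8 km.
Semi-major axis of the transfer orbit: a_t = (1.130976×10^8 + 5.44544×10^8)/2 = 3.288208×10^8 km.
Transfer time t = π√(a_t³/μ) = 5.14235×10^7 s.
The target's mean motion on its circular orbit is ω₂ = √(μ/r₂³) = 2.86667×10^-8 rad/s.
Angle swept by the target during transfer: ω₂·t = 1.4741 rad = 84.46°.
Arrival is 180° from departure on the ellipse, so φ = 180° − 84.46° = 95.5°.

φ = 95.5°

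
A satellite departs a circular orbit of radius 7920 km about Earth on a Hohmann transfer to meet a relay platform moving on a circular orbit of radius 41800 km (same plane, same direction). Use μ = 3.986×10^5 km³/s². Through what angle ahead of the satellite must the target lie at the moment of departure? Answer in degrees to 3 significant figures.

Transfer-ellipse semi-major axis a_t = (r₁ + r₂)/2 = (7920 + 41800)/2 = 24860 km.
The half-period of the transfer ellipse is t = π√(a_t³/μ) = 19500 s.
The target's mean motion on its circular orbit is ω₂ = √(μ/r₂³) = 7.388×10^-5 rad/s.
Angle swept by the target during transfer: ω₂·t = 1.441 rad = 82.56°.
Arrival is 180° from departure on the ellipse, so φ = 180° − 82.56° = 97.4°.

φ = 97.4°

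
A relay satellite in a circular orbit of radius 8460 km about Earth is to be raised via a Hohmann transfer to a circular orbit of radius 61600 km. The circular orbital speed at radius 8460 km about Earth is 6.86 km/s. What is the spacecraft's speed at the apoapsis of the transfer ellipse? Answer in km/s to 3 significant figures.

From the circular-orbit relation v² = μ/r at r = 8460 km: μ = v²r = (6.86)² × 8460 = 3.98124×10^5 km³/s².
Semi-major axis of the transfer orbit: a_t = (8460 + 61600)/2 = 35030 km.
The apoapsis of the transfer ellipse is at r = 61600 km.
Applying v² = μ(2/r − 1/a_t): v = 1.249 km/s.

v = 1.25 km/s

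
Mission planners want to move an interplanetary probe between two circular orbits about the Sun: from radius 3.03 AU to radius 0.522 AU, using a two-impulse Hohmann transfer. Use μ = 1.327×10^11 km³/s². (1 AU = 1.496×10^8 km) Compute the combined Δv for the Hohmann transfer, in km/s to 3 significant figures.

Δv = 20.5 km/s

In km: r₁ = 3.03 × 1.496×10^8 = 4.53288×10^8 km; r₂ = 0.522 × 1.496×10^8 = 7.80912×10^7 km.
The Hohmann ellipse has a_t = (r₁ + r₂)/2 = 2.656896×10^8 km.
Circular speed at r₁: v₁ = √(μ/r₁) = √(1.327×10^11/4.53288×10^8) = 17.109935 km/s.
On the transfer ellipse at r₁, v² = μ(2/r − 1/a) gives v_a = √[μ(2/r₁ − 1/a_t)] = 9.2760295 km/s.
First burn Δv₁ = |v_a − v₁| = 7.83391 km/s.
Circular speed at r₂: v₂ = √(μ/r₂) = 41.2225 km/s.
Transfer-orbit speed at r₂: v_p = √[μ(2/r₂ − 1/a_t)] = 53.8436 km/s.
Second burn Δv₂ = |v₂ − v_p| = 12.6211 km/s.
Total Δv = Δv₁ + Δv₂ = 20.46 km/s.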